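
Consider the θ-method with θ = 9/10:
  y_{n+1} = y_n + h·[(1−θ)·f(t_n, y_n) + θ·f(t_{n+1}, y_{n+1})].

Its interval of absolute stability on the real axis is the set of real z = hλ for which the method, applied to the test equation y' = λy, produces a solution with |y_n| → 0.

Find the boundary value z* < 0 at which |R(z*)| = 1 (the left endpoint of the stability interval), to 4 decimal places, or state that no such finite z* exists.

(−∞, 0) — no finite endpoint.

On y'=λy, z=hλ:
  y_{n+1} = y_n + z·[1/10·y_n + 9/10·y_{n+1}] ⇒ (1 − 9/10z)y_{n+1} = (1 + 1/10z)y_n
  R(z) = (1 + 1/10z)/(1 − 9/10z).

Boundary: |R(x)|=1, x<0.
x=-1.11: |R|=0.4447
x=-2: |R|=0.2857
x=-10: |R|=0.0000
x=-100: |R|=0.0989
θ=9/10≥1/2 ⇒ |1+1/10x|<|1−9/10x| ∀x<0 ⇒ stable on all of ℝ⁻.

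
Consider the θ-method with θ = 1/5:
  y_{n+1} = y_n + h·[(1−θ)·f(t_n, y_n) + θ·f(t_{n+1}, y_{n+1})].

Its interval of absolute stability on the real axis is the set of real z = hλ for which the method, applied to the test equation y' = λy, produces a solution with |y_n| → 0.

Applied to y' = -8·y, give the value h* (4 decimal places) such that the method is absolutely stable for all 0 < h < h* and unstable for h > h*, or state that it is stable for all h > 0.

(-3.3333,0); λ=-8 ⇒ h* = (10/3)/8 = 0.4167.

With y'=λy (z=hλ):
  y_{n+1} = y_n + z·[4/5·y_n + 1/5·y_{n+1}] ⇒ (1 − 1/5z)y_{n+1} = (1 + 4/5z)y_n
  Hence R(z) = (1 + 4/5z)/(1 − 1/5z).

Need |R(x)|<1, x<0.
x=-0.92: |R|=0.2230
R=−1: 1+4/5x = −1+1/5x ⇒ -3/5x=2 ⇒ x=2/(-3/5)=-3.3333
Confirm numerically:
  x=-3.152: |R|=0.93327 <1
  x=-2.828: |R|=0.80634 <1
  x=-1.803: |R|=0.32515 <1
  x=-1.481: |R|=0.14257 <1
  x=-3.841: |R|=1.17227 >1
  x=-3.508: |R|=1.06159 >1
  x=-3.398: |R|=1.02310 >1
Stable set (-3.3333, 0).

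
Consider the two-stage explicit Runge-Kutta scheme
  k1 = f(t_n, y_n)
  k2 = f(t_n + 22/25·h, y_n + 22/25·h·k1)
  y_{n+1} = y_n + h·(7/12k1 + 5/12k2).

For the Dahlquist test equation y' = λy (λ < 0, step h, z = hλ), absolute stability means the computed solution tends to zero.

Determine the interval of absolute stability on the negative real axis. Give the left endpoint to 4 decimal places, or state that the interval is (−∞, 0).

z∈(-2.7273,0).

Test eqn y'=λy, z=hλ:
  k1=λy_n ⇒ h·k1=z·y_n;  k2=λ(1+22/25z)y_n ⇒ h·k2=z(1+22/25z)y_n
  y_{n+1}/y_n = 1 + 7/12z + 5/12z(1+22/25z) = 1 + z + 11/30z²
  so R(z) = 1 + z + 11/30z².

Need |R(x)|<1, x<0.
x=-0.75: |R|=0.4562
R=1: x+11/30x²=0 ⇒ x=−30/11=-2.7273; min R=1−1/(4·11/30)=0.3182>−1
Confirm numerically:
  x=-2.069: |R|=0.50061 <1
  x=-1.931: |R|=0.43621 <1
  x=-1.345: |R|=0.31831 <1
  x=-3.268: |R|=1.64794 >1
  x=-3.188: |R|=1.53856 >1
  x=-3.036: |R|=1.34368 >1
So |R|<1 on (-2.7273, 0).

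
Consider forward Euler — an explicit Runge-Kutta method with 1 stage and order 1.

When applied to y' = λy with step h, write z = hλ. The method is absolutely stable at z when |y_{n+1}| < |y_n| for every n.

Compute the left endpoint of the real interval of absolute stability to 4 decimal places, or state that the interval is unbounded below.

Test eqn y'=λy, z=hλ:
  order 1, 1-stage ⇒ R(z)=1+z
  (e.g. R(-1.51)=-0.51000, |R|=0.51000)

Need |R(x)|<1, x<0.
x=-1.51: |R|=0.5100
|R(-1.74)|=0.7400 |R(-1.6)|=0.6000 |R(-1.24)|=0.2400
Bisect:
  x_lo=-2.5013 |R|=1.5013  x_hi=-0.3904 |R|=0.6096
  mid=-1.44587 |R|=0.44587 →hi
  mid=-1.97360 |R|=0.97360 →hi
  mid=-2.23747 |R|=1.23747 →lo
  mid=-2.10554 |R|=1.10554 →lo
  mid=-2.03957 |R|=1.03957 →lo
  mid=-2.00659 |R|=1.00659 →lo
  mid=-1.99010 |R|=0.99010 →hi
  mid=-1.99834 |R|=0.99834 →hi
  ...
  [-2.00002,-1.99989] ⇒ x*=-2.0000
So |R|<1 on (-2.0000, 0).

left endpoint -2.0000.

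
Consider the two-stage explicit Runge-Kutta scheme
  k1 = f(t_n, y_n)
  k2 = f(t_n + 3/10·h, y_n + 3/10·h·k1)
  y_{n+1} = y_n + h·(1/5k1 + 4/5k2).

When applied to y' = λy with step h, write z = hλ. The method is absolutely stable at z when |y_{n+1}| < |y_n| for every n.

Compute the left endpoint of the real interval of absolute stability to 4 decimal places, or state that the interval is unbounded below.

With y'=λy (z=hλ):
  k1=λy_n ⇒ h·k1=z·y_n;  k2=λ(1+3/10z)y_n ⇒ h·k2=z(1+3/10z)y_n
  y_{n+1}/y_n = 1 + 1/5z + 4/5z(1+3/10z) = 1 + z + 6/25z²
  R(z) = 1 + z + 6/25z².

Find x<0 with |R(x)|<1.
x=-0.57: |R|=0.5080
R=1: x+6/25x²=0 ⇒ x=−25/6=-4.1667; min R=1−1/(4·6/25)=-0.0417>−1
Confirm numerically:
  x=-4.007: |R|=0.84645 <1
  x=-2.804: |R|=0.08298 <1
  x=-2.735: |R|=0.06025 <1
  x=-2.061: |R|=0.04155 <1
  x=-4.617: |R|=1.49901 >1
  x=-4.556: |R|=1.42571 >1
Stable set (-4.1667, 0).

left endpoint -4.1667.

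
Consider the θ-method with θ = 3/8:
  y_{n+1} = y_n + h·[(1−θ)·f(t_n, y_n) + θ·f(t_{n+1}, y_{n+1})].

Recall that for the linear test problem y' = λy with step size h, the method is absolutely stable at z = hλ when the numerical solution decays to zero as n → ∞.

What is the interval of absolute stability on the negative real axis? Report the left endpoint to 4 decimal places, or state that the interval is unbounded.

z∈(-8.0000,0).

On y'=λy, z=hλ:
  y_{n+1} = y_n + z·[5/8·y_n + 3/8·y_{n+1}] ⇒ (1 − 3/8z)y_{n+1} = (1 + 5/8z)y_n
  so R(z) = (1 + 5/8z)/(1 − 3/8z).

Solve |R(x)|<1 on ℝ⁻.
x=-1.14: |R|=0.2014
R=−1: 1+5/8x = −1+3/8x ⇒ -1/4x=2 ⇒ x=2/(-1/4)=-8.0000
Confirm numerically:
  x=-7.582: |R|=0.97281 <1
  x=-4.491: |R|=0.67317 <1
  x=-4.262: |R|=0.64033 <1
  x=-8.575: |R|=1.03410 >1
  x=-8.480: |R|=1.02871 >1
  x=-8.302: |R|=1.01836 >1
So |R|<1 on (-8.0000, 0).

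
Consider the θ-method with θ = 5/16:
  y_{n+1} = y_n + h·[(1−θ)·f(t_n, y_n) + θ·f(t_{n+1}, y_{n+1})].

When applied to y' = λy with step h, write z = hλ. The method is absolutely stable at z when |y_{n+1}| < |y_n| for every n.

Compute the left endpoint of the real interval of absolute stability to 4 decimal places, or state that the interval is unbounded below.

left endpoint -5.3333.

Test eqn y'=λy, z=hλ:
  y_{n+1} = y_n + z·[11/16·y_n + 5/16·y_{n+1}] ⇒ (1 − 5/16z)y_{n+1} = (1 + 11/16z)y_n
  so R(z) = (1 + 11/16z)/(1 − 5/16z).

Solve |R(x)|<1 on ℝ⁻.
x=-1.57: |R|=0.0532
R=−1: 1+11/16x = −1+5/16x ⇒ -3/8x=2 ⇒ x=2/(-3/8)=-5.3333
Confirm numerically:
  x=-4.979: |R|=0.94801 <1
  x=-4.067: |R|=0.79089 <1
  x=-2.544: |R|=0.41727 <1
  x=-5.857: |R|=1.06938 >1
  x=-5.772: |R|=1.05867 >1
Stable set (-5.3333, 0).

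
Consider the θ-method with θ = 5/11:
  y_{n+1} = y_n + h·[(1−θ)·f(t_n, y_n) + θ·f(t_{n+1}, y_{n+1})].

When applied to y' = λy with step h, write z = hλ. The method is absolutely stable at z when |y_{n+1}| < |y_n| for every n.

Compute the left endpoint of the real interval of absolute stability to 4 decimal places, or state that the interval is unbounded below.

left endpoint -22.0000.

On y'=λy, z=hλ:
  y_{n+1} = y_n + z·[6/11·y_n + 5/11·y_{n+1}] ⇒ (1 − 5/11z)y_{n+1} = (1 + 6/11z)y_n
  ⇒ R(z) = (1 + 6/11z)/(1 − 5/11z).

Boundary: |R(x)|=1, x<0.
x=-0.88: |R|=0.3714
R=−1: 1+6/11x = −1+5/11x ⇒ -1/11x=2 ⇒ x=2/(-1/11)=-22.0000
Confirm numerically:
  x=-21.031: |R|=0.99166 <1
  x=-14.817: |R|=0.91558 <1
  x=-12.024: |R|=0.85973 <1
  x=-11.260: |R|=0.84042 <1
  x=-22.466: |R|=1.00378 >1
  x=-22.356: |R|=1.00290 >1
So |R|<1 on (-22.0000, 0).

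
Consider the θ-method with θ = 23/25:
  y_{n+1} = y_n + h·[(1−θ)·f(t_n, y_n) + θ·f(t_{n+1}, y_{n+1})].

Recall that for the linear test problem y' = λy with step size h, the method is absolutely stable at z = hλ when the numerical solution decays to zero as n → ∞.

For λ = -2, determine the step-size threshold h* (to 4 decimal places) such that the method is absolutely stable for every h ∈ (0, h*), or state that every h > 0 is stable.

unbounded; (−∞, 0). Any h>0 works for λ=-2.

With y'=λy (z=hλ):
  y_{n+1} = y_n + z·[2/25·y_n + 23/25·y_{n+1}] ⇒ (1 − 23/25z)y_{n+1} = (1 + 2/25z)y_n
  so R(z) = (1 + 2/25z)/(1 − 23/25z).

Find x<0 with |R(x)|<1.
x=-0.66: |R|=0.5893
x=-2: |R|=0.2958
x=-10: |R|=0.0196
x=-100: |R|=0.0753
θ=23/25≥1/2 ⇒ |1+2/25x|<|1−23/25x| ∀x<0 ⇒ unbounded interval.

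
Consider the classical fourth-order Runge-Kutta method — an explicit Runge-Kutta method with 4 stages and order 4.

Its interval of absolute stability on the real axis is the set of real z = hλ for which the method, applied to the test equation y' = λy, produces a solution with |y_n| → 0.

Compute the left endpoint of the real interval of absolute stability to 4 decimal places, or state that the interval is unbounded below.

left endpoint -2.7853.

With y'=λy (z=hλ):
  order 4, 4-stage ⇒ R(z)=1+z+z^2/2+z^3/6+z^4/24
  (e.g. R(-0.44)=0.64416, |R|=0.64416)

Find x<0 with |R(x)|<1.
x=-0.44: |R|=0.6442
|R(-3.18)|=1.7775 |R(-1.32)|=0.2944 |R(-1)|=0.3750
Bisect:
  x_lo=-3.3483 |R|=2.2378  x_hi=-0.3091 |R|=0.7341
  mid=-1.82868 |R|=0.29010 →hi
  mid=-2.58847 |R|=0.74160 →hi
  mid=-2.96837 |R|=1.31297 →lo
  mid=-2.77842 |R|=0.98968 →hi
  mid=-2.87339 |R|=1.14116 →lo
  mid=-2.82591 |R|=1.06298 →lo
  mid=-2.80216 |R|=1.02573 →lo
  mid=-2.79029 |R|=1.00756 →lo
  mid=-2.78435 |R|=0.99859 →hi
  ...
  [-2.78547,-2.78528] ⇒ x*=-2.7853
So |R|<1 on (-2.7853, 0).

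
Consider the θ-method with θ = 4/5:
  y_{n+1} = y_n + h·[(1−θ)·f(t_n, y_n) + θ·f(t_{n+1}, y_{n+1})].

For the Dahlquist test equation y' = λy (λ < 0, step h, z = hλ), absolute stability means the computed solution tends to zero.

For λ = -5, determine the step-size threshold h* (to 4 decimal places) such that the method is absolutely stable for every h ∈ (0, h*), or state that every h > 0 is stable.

(−∞, 0) — no finite endpoint. Any h>0 works for λ=-5.

On y'=λy, z=hλ:
  y_{n+1} = y_n + z·[1/5·y_n + 4/5·y_{n+1}] ⇒ (1 − 4/5z)y_{n+1} = (1 + 1/5z)y_n
  so R(z) = (1 + 1/5z)/(1 − 4/5z).

Find x<0 with |R(x)|<1.
x=-0.52: |R|=0.6328
x=-2: |R|=0.2308
x=-10: |R|=0.1111
x=-100: |R|=0.2346
θ=4/5≥1/2 ⇒ |1+1/5x|<|1−4/5x| ∀x<0 ⇒ interval (−∞,0).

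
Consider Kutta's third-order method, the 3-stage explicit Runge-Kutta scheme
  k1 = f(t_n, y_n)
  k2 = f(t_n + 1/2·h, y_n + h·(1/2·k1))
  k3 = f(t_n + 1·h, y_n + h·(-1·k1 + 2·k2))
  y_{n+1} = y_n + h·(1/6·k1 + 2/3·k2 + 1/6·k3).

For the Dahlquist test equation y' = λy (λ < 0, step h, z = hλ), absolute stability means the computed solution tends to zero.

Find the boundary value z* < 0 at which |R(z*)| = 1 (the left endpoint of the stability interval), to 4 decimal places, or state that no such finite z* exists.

z* = -2.5127.

Test eqn y'=λy, z=hλ:
  order 3, 3-stage ⇒ R(z)=1+z+z^2/2+z^3/6
  (e.g. R(-1.41)=0.11685, |R|=0.11685)

Solve |R(x)|<1 on ℝ⁻.
x=-1.41: |R|=0.1168
|R(-2.24)|=0.6044 |R(-2.23)|=0.5918 |R(-1.03)|=0.3183
Bisect:
  x_lo=-3.2509 |R|=2.6927  x_hi=-0.3451 |R|=0.7076
  mid=-1.79799 |R|=0.15035 →hi
  mid=-2.52442 |R|=1.01930 →lo
  mid=-2.16120 |R|=0.50823 →hi
  mid=-2.34281 |R|=0.74162 →hi
  mid=-2.43361 |R|=0.87455 →hi
  mid=-2.47902 |R|=0.94540 →hi
  mid=-2.50172 |R|=0.98196 →hi
  ...
  [-2.51289,-2.51271] ⇒ x*=-2.5127
So |R|<1 on (-2.5127, 0).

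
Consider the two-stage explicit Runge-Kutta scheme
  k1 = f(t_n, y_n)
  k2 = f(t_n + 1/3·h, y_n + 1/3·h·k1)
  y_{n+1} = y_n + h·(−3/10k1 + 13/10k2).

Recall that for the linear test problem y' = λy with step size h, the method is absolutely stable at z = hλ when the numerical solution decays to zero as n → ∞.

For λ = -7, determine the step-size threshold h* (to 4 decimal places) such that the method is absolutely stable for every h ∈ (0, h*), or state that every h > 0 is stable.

(-2.3077,0); λ=-7 ⇒ h* = (30/13)/7 = 0.3297.

With y'=λy (z=hλ):
  k1=λy_n ⇒ h·k1=z·y_n;  k2=λ(1+1/3z)y_n ⇒ h·k2=z(1+1/3z)y_n
  y_{n+1}/y_n = 1 − 3/10z + 13/10z(1+1/3z) = 1 + z + 13/30z²
  R(z) = 1 + z + 13/30z².

Find x<0 with |R(x)|<1.
x=-0.5: |R|=0.6083
R=1: x+13/30x²=0 ⇒ x=−30/13=-2.3077; min R=1−1/(4·13/30)=0.4231>−1
Confirm numerically:
  x=-1.675: |R|=0.54077 <1
  x=-1.625: |R|=0.51927 <1
  x=-1.622: |R|=0.51805 <1
  x=-1.071: |R|=0.42605 <1
  x=-2.807: |R|=1.60734 >1
  x=-2.768: |R|=1.55212 >1
  x=-2.571: |R|=1.29335 >1
Stable set (-2.3077, 0).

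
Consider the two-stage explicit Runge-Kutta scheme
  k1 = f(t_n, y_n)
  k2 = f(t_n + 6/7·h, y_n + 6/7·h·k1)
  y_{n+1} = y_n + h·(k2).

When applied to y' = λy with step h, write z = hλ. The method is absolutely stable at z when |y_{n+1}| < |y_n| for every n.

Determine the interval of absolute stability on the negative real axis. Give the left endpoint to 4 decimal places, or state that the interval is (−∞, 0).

On y'=λy, z=hλ:
  k1=λy_n ⇒ h·k1=z·y_n;  k2=λ(1+6/7z)y_n ⇒ h·k2=z(1+6/7z)y_n
  y_{n+1}/y_n = 1 + z(1+6/7z) = 1 + z + 6/7z²
  ⇒ R(z) = 1 + z + 6/7z².

Solve |R(x)|<1 on ℝ⁻.
x=-1.49: |R|=1.4129
R=1: x+6/7x²=0 ⇒ x=−7/6=-1.1667; min R=1−1/(4·6/7)=0.7083>−1
Confirm numerically:
  x=-0.714: |R|=0.72297 <1
  x=-0.679: |R|=0.71618 <1
  x=-0.555: |R|=0.70902 <1
  x=-1.260: |R|=1.10080 >1
  x=-1.249: |R|=1.08814 >1
Stable set (-1.1667, 0).

z∈(-1.1667,0).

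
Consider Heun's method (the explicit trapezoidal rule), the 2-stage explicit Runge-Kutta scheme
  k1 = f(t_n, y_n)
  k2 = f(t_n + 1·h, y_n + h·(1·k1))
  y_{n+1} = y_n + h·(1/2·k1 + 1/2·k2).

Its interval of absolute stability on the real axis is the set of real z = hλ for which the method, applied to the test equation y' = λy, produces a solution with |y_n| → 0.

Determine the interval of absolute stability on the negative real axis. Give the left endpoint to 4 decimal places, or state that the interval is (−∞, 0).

Test eqn y'=λy, z=hλ:
  order 2, 2-stage ⇒ R(z)=1+z+z^2/2
  (e.g. R(-1.11)=0.50605, |R|=0.50605)

Need |R(x)|<1, x<0.
x=-1.11: |R|=0.5060
|R(-2.01)|=1.0100 |R(-1.12)|=0.5072 |R(-0.5)|=0.6250
Bisect:
  x_lo=-2.5487 |R|=1.6993  x_hi=-0.3810 |R|=0.6916
  mid=-1.46489 |R|=0.60806 →hi
  mid=-2.00682 |R|=1.00684 →lo
  mid=-1.73585 |R|=0.77074 →hi
  mid=-1.87133 |R|=0.87961 →hi
  mid=-1.93907 |R|=0.94093 →hi
  mid=-1.97295 |R|=0.97331 →hi
  mid=-1.98988 |R|=0.98993 →hi
  mid=-1.99835 |R|=0.99835 →hi
  mid=-2.00258 |R|=1.00259 →lo
  ...
  [-2.00007,-1.99994] ⇒ x*=-2.0000
Interval (-2.0000, 0).

(-2.0000, 0).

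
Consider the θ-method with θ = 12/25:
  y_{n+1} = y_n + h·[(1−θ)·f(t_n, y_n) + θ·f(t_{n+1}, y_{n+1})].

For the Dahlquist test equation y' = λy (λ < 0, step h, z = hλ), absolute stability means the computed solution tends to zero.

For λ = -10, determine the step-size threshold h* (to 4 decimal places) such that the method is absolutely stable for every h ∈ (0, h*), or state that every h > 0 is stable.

(-50.0000,0); λ=-10 ⇒ h* = (50)/10 = 5.0000.

On y'=λy, z=hλ:
  y_{n+1} = y_n + z·[13/25·y_n + 12/25·y_{n+1}] ⇒ (1 − 12/25z)y_{n+1} = (1 + 13/25z)y_n
  R(z) = (1 + 13/25z)/(1 − 12/25z).

Find x<0 with |R(x)|<1.
x=-1.29: |R|=0.2033
R=−1: 1+13/25x = −1+12/25x ⇒ -1/25x=2 ⇒ x=2/(-1/25)=-50.0000
Confirm numerically:
  x=-43.282: |R|=0.98766 <1
  x=-43.058: |R|=0.98718 <1
  x=-33.683: |R|=0.96198 <1
  x=-21.934: |R|=0.90262 <1
  x=-50.480: |R|=1.00076 >1
  x=-50.082: |R|=1.00013 >1
Interval (-50.0000, 0).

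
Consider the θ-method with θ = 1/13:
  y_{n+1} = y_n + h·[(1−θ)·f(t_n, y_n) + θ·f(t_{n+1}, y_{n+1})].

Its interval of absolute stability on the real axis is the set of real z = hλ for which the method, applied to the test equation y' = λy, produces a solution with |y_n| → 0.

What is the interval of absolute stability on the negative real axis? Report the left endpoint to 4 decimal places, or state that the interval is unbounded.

Test eqn y'=λy, z=hλ:
  y_{n+1} = y_n + z·[12/13·y_n + 1/13·y_{n+1}] ⇒ (1 − 1/13z)y_{n+1} = (1 + 12/13z)y_n
  so R(z) = (1 + 12/13z)/(1 − 1/13z).

Need |R(x)|<1, x<0.
x=-1.45: |R|=0.3045
R=−1: 1+12/13x = −1+1/13x ⇒ -11/13x=2 ⇒ x=2/(-11/13)=-2.3636
Confirm numerically:
  x=-2.260: |R|=0.92529 <1
  x=-1.475: |R|=0.32470 <1
  x=-1.367: |R|=0.23693 <1
  x=-1.032: |R|=0.04390 <1
  x=-2.833: |R|=1.32609 >1
  x=-2.721: |R|=1.25005 >1
  x=-2.602: |R|=1.16806 >1
So |R|<1 on (-2.3636, 0).

z∈(-2.3636,0).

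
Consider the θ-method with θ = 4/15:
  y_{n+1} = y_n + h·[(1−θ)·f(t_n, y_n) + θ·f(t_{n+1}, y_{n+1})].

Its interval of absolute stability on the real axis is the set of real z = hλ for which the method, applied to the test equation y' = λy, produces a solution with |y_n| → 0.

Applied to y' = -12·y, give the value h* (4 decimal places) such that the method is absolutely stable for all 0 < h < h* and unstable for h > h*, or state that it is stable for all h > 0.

(-4.2857,0); λ=-12 ⇒ h* = (30/7)/12 = 0.3571.

Test eqn y'=λy, z=hλ:
  y_{n+1} = y_n + z·[11/15·y_n + 4/15·y_{n+1}] ⇒ (1 − 4/15z)y_{n+1} = (1 + 11/15z)y_n
  so R(z) = (1 + 11/15z)/(1 − 4/15z).

Solve |R(x)|<1 on ℝ⁻.
x=-1.13: |R|=0.1317
R=−1: 1+11/15x = −1+4/15x ⇒ -7/15x=2 ⇒ x=2/(-7/15)=-4.2857
Confirm numerically:
  x=-4.031: |R|=0.94271 <1
  x=-3.098: |R|=0.69648 <1
  x=-1.960: |R|=0.28722 <1
  x=-1.869: |R|=0.24733 <1
  x=-4.554: |R|=1.05654 >1
  x=-4.412: |R|=1.02708 >1
Interval (-4.2857, 0).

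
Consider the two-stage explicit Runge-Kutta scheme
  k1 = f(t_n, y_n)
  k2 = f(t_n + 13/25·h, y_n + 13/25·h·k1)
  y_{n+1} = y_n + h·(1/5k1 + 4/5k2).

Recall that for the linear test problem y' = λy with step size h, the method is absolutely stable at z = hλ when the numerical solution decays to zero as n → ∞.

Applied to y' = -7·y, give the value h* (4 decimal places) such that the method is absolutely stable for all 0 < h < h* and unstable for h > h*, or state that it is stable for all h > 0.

(-2.4038,0); λ=-7 ⇒ h* = (125/52)/7 = 0.3434.

Test eqn y'=λy, z=hλ:
  k1=λy_n ⇒ h·k1=z·y_n;  k2=λ(1+13/25z)y_n ⇒ h·k2=z(1+13/25z)y_n
  y_{n+1}/y_n = 1 + 1/5z + 4/5z(1+13/25z) = 1 + z + 52/125z²
  Hence R(z) = 1 + z + 52/125z².

Boundary: |R(x)|=1, x<0.
x=-0.43: |R|=0.6469
R=1: x+52/125x²=0 ⇒ x=−125/52=-2.4038; min R=1−1/(4·52/125)=0.3990>−1
Confirm numerically:
  x=-1.987: |R|=0.65544 <1
  x=-1.309: |R|=0.40381 <1
  x=-1.247: |R|=0.39988 <1
  x=-1.233: |R|=0.39944 <1
  x=-2.823: |R|=1.49224 >1
  x=-2.792: |R|=1.45083 >1
  x=-2.617: |R|=1.23205 >1
Interval (-2.4038, 0).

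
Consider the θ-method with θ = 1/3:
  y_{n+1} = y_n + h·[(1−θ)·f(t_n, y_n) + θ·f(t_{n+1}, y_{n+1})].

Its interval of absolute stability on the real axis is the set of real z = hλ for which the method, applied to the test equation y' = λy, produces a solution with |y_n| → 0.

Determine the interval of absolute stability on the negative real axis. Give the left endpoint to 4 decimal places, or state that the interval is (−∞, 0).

(-6.0000, 0).

Test eqn y'=λy, z=hλ:
  y_{n+1} = y_n + z·[2/3·y_n + 1/3·y_{n+1}] ⇒ (1 − 1/3z)y_{n+1} = (1 + 2/3z)y_n
  so R(z) = (1 + 2/3z)/(1 − 1/3z).

Boundary: |R(x)|=1, x<0.
x=-0.77: |R|=0.3873
R=−1: 1+2/3x = −1+1/3x ⇒ -1/3x=2 ⇒ x=2/(-1/3)=-6.0000
Confirm numerically:
  x=-4.732: |R|=0.83601 <1
  x=-3.866: |R|=0.68919 <1
  x=-3.498: |R|=0.61496 <1
  x=-2.505: |R|=0.36512 <1
  x=-6.471: |R|=1.04973 >1
  x=-6.158: |R|=1.01725 >1
  x=-6.091: |R|=1.01001 >1
So |R|<1 on (-6.0000, 0).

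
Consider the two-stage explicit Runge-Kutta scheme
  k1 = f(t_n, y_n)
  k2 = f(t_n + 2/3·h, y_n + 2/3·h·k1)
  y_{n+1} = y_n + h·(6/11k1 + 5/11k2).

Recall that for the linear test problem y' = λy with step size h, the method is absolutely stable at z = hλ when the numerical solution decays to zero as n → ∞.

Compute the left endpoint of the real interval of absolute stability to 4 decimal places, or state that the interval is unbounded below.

z* = -3.3000.

Test eqn y'=λy, z=hλ:
  k1=λy_n ⇒ h·k1=z·y_n;  k2=λ(1+2/3z)y_n ⇒ h·k2=z(1+2/3z)y_n
  y_{n+1}/y_n = 1 + 6/11z + 5/11z(1+2/3z) = 1 + z + 10/33z²
  so R(z) = 1 + z + 10/33z².

Find x<0 with |R(x)|<1.
x=-1.18: |R|=0.2419
R=1: x+10/33x²=0 ⇒ x=−33/10=-3.3000; min R=1−1/(4·10/33)=0.1750>−1
Confirm numerically:
  x=-2.720: |R|=0.52194 <1
  x=-2.249: |R|=0.28373 <1
  x=-1.665: |R|=0.17507 <1
  x=-1.466: |R|=0.18526 <1
  x=-3.609: |R|=1.33793 >1
  x=-3.576: |R|=1.29908 >1
So |R|<1 on (-3.3000, 0).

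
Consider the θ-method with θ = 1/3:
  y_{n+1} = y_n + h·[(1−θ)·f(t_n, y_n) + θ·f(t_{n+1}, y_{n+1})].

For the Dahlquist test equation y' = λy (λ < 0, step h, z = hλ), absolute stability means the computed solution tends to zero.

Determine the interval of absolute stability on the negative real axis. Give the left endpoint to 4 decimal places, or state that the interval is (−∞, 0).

Test eqn y'=λy, z=hλ:
  y_{n+1} = y_n + z·[2/3·y_n + 1/3·y_{n+1}] ⇒ (1 − 1/3z)y_{n+1} = (1 + 2/3z)y_n
  Hence R(z) = (1 + 2/3z)/(1 − 1/3z).

Find x<0 with |R(x)|<1.
x=-0.98: |R|=0.2613
R=−1: 1+2/3x = −1+1/3x ⇒ -1/3x=2 ⇒ x=2/(-1/3)=-6.0000
Confirm numerically:
  x=-5.506: |R|=0.94192 <1
  x=-4.961: |R|=0.86949 <1
  x=-2.672: |R|=0.41326 <1
  x=-2.671: |R|=0.41298 <1
  x=-6.470: |R|=1.04963 >1
  x=-6.373: |R|=1.03980 >1
So |R|<1 on (-6.0000, 0).

(-6.0000, 0).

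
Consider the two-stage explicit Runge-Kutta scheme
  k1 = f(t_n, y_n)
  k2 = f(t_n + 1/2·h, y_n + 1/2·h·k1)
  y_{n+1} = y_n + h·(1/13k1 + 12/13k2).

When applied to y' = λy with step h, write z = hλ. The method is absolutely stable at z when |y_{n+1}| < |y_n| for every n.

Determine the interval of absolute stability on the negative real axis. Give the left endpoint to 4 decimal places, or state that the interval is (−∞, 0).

With y'=λy (z=hλ):
  k1=λy_n ⇒ h·k1=z·y_n;  k2=λ(1+1/2z)y_n ⇒ h·k2=z(1+1/2z)y_n
  y_{n+1}/y_n = 1 + 1/13z + 12/13z(1+1/2z) = 1 + z + 6/13z²
  Hence R(z) = 1 + z + 6/13z².

Solve |R(x)|<1 on ℝ⁻.
x=-1.5: |R|=0.5385
R=1: x+6/13x²=0 ⇒ x=−13/6=-2.1667; min R=1−1/(4·6/13)=0.4583>−1
Confirm numerically:
  x=-1.535: |R|=0.55249 <1
  x=-1.497: |R|=0.53731 <1
  x=-1.430: |R|=0.51380 <1
  x=-1.063: |R|=0.45852 <1
  x=-2.529: |R|=1.42293 >1
  x=-2.398: |R|=1.25603 >1
Interval (-2.1667, 0).

z∈(-2.1667,0).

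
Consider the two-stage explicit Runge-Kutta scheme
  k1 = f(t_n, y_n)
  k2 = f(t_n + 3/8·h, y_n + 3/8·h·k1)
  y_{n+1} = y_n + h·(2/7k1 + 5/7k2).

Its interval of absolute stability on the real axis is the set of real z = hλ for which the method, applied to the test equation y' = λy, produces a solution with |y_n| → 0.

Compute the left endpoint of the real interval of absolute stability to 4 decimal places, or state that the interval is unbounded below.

z* = -3.7333.

Set f=λy, z=hλ:
  k1=λy_n ⇒ h·k1=z·y_n;  k2=λ(1+3/8z)y_n ⇒ h·k2=z(1+3/8z)y_n
  y_{n+1}/y_n = 1 + 2/7z + 5/7z(1+3/8z) = 1 + z + 15/56z²
  so R(z) = 1 + z + 15/56z².

Boundary: |R(x)|=1, x<0.
x=-1.34: |R|=0.1410
R=1: x+15/56x²=0 ⇒ x=−56/15=-3.7333; min R=1−1/(4·15/56)=0.0667>−1
Confirm numerically:
  x=-3.710: |R|=0.97681 <1
  x=-1.836: |R|=0.06692 <1
  x=-1.760: |R|=0.06971 <1
  x=-3.981: |R|=1.26410 >1
  x=-3.862: |R|=1.13310 >1
So |R|<1 on (-3.7333, 0).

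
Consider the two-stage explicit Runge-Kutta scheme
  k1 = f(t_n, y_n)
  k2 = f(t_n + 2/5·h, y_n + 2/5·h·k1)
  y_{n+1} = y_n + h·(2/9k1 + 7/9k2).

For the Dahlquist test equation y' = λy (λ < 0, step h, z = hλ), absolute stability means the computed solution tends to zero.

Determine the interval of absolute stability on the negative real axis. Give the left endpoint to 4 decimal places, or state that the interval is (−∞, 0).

z∈(-3.2143,0).

Set f=λy, z=hλ:
  k1=λy_n ⇒ h·k1=z·y_n;  k2=λ(1+2/5z)y_n ⇒ h·k2=z(1+2/5z)y_n
  y_{n+1}/y_n = 1 + 2/9z + 7/9z(1+2/5z) = 1 + z + 14/45z²
  R(z) = 1 + z + 14/45z².

Boundary: |R(x)|=1, x<0.
x=-0.58: |R|=0.5247
R=1: x+14/45x²=0 ⇒ x=−45/14=-3.2143; min R=1−1/(4·14/45)=0.1964>−1
Confirm numerically:
  x=-3.139: |R|=0.92648 <1
  x=-1.513: |R|=0.19919 <1
  x=-1.441: |R|=0.20502 <1
  x=-3.535: |R|=1.35271 >1
  x=-3.314: |R|=1.10281 >1
So |R|<1 on (-3.2143, 0).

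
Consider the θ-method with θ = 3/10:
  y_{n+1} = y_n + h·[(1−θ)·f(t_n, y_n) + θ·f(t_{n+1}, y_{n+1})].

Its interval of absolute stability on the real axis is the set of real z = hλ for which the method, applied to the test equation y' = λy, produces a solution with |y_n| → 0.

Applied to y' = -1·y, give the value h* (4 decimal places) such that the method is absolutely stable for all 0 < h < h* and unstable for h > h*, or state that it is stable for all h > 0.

(-5.0000,0); λ=-1 ⇒ h* = (5)/1 = 5.0000.

On y'=λy, z=hλ:
  y_{n+1} = y_n + z·[7/10·y_n + 3/10·y_{n+1}] ⇒ (1 − 3/10z)y_{n+1} = (1 + 7/10z)y_n
  ⇒ R(z) = (1 + 7/10z)/(1 − 3/10z).

Boundary: |R(x)|=1, x<0.
x=-0.77: |R|=0.3745
R=−1: 1+7/10x = −1+3/10x ⇒ -2/5x=2 ⇒ x=2/(-2/5)=-5.0000
Confirm numerically:
  x=-4.674: |R|=0.94572 <1
  x=-3.296: |R|=0.65728 <1
  x=-3.261: |R|=0.64838 <1
  x=-3.100: |R|=0.60622 <1
  x=-5.461: |R|=1.06989 >1
  x=-5.369: |R|=1.05654 >1
Stable set (-5.0000, 0).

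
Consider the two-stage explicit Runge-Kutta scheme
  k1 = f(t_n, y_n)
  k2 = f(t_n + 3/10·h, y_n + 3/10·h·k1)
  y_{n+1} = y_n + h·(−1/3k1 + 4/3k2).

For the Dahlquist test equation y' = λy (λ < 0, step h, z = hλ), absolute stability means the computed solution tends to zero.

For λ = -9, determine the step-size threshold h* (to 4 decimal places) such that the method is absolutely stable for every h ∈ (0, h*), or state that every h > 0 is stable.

(-2.5000,0); λ=-9 ⇒ h* = (5/2)/9 = 0.2778.

With y'=λy (z=hλ):
  k1=λy_n ⇒ h·k1=z·y_n;  k2=λ(1+3/10z)y_n ⇒ h·k2=z(1+3/10z)y_n
  y_{n+1}/y_n = 1 − 1/3z + 4/3z(1+3/10z) = 1 + z + 2/5z²
  so R(z) = 1 + z + 2/5z².

Boundary: |R(x)|=1, x<0.
x=-1.58: |R|=0.4186
R=1: x+2/5x²=0 ⇒ x=−5/2=-2.5000; min R=1−1/(4·2/5)=0.3750>−1
Confirm numerically:
  x=-1.953: |R|=0.57268 <1
  x=-1.751: |R|=0.47540 <1
  x=-1.476: |R|=0.39543 <1
  x=-2.906: |R|=1.47193 >1
  x=-2.688: |R|=1.20214 >1
So |R|<1 on (-2.5000, 0).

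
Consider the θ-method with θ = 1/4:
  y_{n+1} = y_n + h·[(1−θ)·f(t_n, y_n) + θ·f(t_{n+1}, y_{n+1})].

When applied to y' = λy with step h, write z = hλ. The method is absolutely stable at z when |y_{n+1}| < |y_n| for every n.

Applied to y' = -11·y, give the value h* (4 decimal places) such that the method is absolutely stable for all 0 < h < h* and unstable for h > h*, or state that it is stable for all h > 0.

With y'=λy (z=hλ):
  y_{n+1} = y_n + z·[3/4·y_n + 1/4·y_{n+1}] ⇒ (1 − 1/4z)y_{n+1} = (1 + 3/4z)y_n
  R(z) = (1 + 3/4z)/(1 − 1/4z).

Boundary: |R(x)|=1, x<0.
x=-1.33: |R|=0.0019
R=−1: 1+3/4x = −1+1/4x ⇒ -1/2x=2 ⇒ x=2/(-1/2)=-4.0000
Confirm numerically:
  x=-3.515: |R|=0.87092 <1
  x=-3.419: |R|=0.84338 <1
  x=-2.590: |R|=0.57208 <1
  x=-2.391: |R|=0.49648 <1
  x=-4.295: |R|=1.07113 >1
  x=-4.189: |R|=1.04616 >1
So |R|<1 on (-4.0000, 0).

(-4.0000,0); λ=-11 ⇒ h* = (4)/11 = 0.3636.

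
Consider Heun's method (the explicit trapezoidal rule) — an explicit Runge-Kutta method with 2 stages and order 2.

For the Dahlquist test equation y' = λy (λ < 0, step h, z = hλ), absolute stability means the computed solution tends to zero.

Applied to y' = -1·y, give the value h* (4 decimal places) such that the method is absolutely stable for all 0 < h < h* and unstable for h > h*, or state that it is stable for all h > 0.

(-2.0000,0); λ=-1 ⇒ h* = 2.0000.

On y'=λy, z=hλ:
  order 2, 2-stage ⇒ R(z)=1+z+z^2/2
  (e.g. R(-1.1)=0.50500, |R|=0.50500)

Find x<0 with |R(x)|<1.
x=-1.1: |R|=0.5050
|R(-1.99)|=0.9900 |R(-1.98)|=0.9802 |R(-1.07)|=0.5025
Bisect:
  x_lo=-2.7099 |R|=1.9618  x_hi=-0.1952 |R|=0.8238
  mid=-1.45255 |R|=0.60240 →hi
  mid=-2.08121 |R|=1.08451 →lo
  mid=-1.76688 |R|=0.79405 →hi
  mid=-1.92405 |R|=0.92693 →hi
  mid=-2.00263 |R|=1.00263 →lo
  mid=-1.96334 |R|=0.96401 →hi
  mid=-1.98298 |R|=0.98313 →hi
  mid=-1.99281 |R|=0.99283 →hi
  mid=-1.99772 |R|=0.99772 →hi
  ...
  [-2.00002,-1.99987] ⇒ x*=-2.0000
Interval (-2.0000, 0).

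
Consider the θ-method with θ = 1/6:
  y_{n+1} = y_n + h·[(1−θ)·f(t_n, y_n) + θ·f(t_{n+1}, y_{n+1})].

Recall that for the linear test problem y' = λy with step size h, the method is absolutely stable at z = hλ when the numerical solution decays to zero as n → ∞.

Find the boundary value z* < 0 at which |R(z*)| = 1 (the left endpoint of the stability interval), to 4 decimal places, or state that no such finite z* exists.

z* = -3.0000.

Test eqn y'=λy, z=hλ:
  y_{n+1} = y_n + z·[5/6·y_n + 1/6·y_{n+1}] ⇒ (1 − 1/6z)y_{n+1} = (1 + 5/6z)y_n
  R(z) = (1 + 5/6z)/(1 − 1/6z).

Boundary: |R(x)|=1, x<0.
x=-1.22: |R|=0.0139
R=−1: 1+5/6x = −1+1/6x ⇒ -2/3x=2 ⇒ x=2/(-2/3)=-3.0000
Confirm numerically:
  x=-2.772: |R|=0.89603 <1
  x=-1.900: |R|=0.44304 <1
  x=-1.842: |R|=0.40933 <1
  x=-1.641: |R|=0.28857 <1
  x=-3.094: |R|=1.04135 >1
  x=-3.093: |R|=1.04091 >1
Interval (-3.0000, 0).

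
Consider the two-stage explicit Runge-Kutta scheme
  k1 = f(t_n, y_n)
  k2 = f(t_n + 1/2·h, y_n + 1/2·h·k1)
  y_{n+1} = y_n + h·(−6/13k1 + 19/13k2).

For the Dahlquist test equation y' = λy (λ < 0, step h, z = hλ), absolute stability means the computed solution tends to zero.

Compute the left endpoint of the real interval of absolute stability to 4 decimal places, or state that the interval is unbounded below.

Set f=λy, z=hλ:
  k1=λy_n ⇒ h·k1=z·y_n;  k2=λ(1+1/2z)y_n ⇒ h·k2=z(1+1/2z)y_n
  y_{n+1}/y_n = 1 − 6/13z + 19/13z(1+1/2z) = 1 + z + 19/26z²
  ⇒ R(z) = 1 + z + 19/26z².

Need |R(x)|<1, x<0.
x=-0.61: |R|=0.6619
R=1: x+19/26x²=0 ⇒ x=−26/19=-1.3684; min R=1−1/(4·19/26)=0.6579>−1
Confirm numerically:
  x=-1.256: |R|=0.89681 <1
  x=-1.188: |R|=0.84337 <1
  x=-0.730: |R|=0.65943 <1
  x=-1.863: |R|=1.67333 >1
  x=-1.757: |R|=1.49892 >1
Interval (-1.3684, 0).

z* = -1.3684.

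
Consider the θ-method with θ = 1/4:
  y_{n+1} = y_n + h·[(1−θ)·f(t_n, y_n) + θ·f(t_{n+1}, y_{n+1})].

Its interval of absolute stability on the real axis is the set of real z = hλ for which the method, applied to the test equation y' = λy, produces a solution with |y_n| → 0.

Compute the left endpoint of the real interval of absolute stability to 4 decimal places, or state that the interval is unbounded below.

Test eqn y'=λy, z=hλ:
  y_{n+1} = y_n + z·[3/4·y_n + 1/4·y_{n+1}] ⇒ (1 − 1/4z)y_{n+1} = (1 + 3/4z)y_n
  R(z) = (1 + 3/4z)/(1 − 1/4z).

Boundary: |R(x)|=1, x<0.
x=-0.8: |R|=0.3333
R=−1: 1+3/4x = −1+1/4x ⇒ -1/2x=2 ⇒ x=2/(-1/2)=-4.0000
Confirm numerically:
  x=-3.936: |R|=0.98387 <1
  x=-3.188: |R|=0.77407 <1
  x=-3.181: |R|=0.77190 <1
  x=-2.921: |R|=0.68820 <1
  x=-4.304: |R|=1.07322 >1
  x=-4.282: |R|=1.06810 >1
So |R|<1 on (-4.0000, 0).

z* = -4.0000.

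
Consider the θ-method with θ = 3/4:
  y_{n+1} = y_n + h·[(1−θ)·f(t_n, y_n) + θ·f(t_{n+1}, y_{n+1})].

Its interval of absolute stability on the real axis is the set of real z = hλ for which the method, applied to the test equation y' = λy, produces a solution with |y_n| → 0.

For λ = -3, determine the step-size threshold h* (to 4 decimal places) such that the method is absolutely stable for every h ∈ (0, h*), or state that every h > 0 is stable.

On y'=λy, z=hλ:
  y_{n+1} = y_n + z·[1/4·y_n + 3/4·y_{n+1}] ⇒ (1 − 3/4z)y_{n+1} = (1 + 1/4z)y_n
  so R(z) = (1 + 1/4z)/(1 − 3/4z).

Solve |R(x)|<1 on ℝ⁻.
x=-0.65: |R|=0.5630
x=-2: |R|=0.2000
x=-10: |R|=0.1765
x=-100: |R|=0.3158
θ=3/4≥1/2 ⇒ |1+1/4x|<|1−3/4x| ∀x<0 ⇒ stable on all of ℝ⁻.

interval (−∞, 0). Any h>0 works for λ=-3.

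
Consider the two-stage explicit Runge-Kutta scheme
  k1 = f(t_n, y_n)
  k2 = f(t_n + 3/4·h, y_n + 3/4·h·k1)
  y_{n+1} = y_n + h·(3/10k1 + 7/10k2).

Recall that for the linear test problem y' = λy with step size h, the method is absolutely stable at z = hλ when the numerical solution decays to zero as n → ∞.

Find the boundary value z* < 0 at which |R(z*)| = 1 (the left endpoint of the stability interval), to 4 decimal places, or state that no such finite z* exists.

z* = -1.9048.

Test eqn y'=λy, z=hλ:
  k1=λy_n ⇒ h·k1=z·y_n;  k2=λ(1+3/4z)y_n ⇒ h·k2=z(1+3/4z)y_n
  y_{n+1}/y_n = 1 + 3/10z + 7/10z(1+3/4z) = 1 + z + 21/40z²
  so R(z) = 1 + z + 21/40z².

Find x<0 with |R(x)|<1.
x=-0.82: |R|=0.5330
R=1: x+21/40x²=0 ⇒ x=−40/21=-1.9048; min R=1−1/(4·21/40)=0.5238>−1
Confirm numerically:
  x=-1.212: |R|=0.55920 <1
  x=-0.833: |R|=0.53129 <1
  x=-0.827: |R|=0.53206 <1
  x=-0.795: |R|=0.53681 <1
  x=-2.314: |R|=1.49716 >1
  x=-2.179: |R|=1.31372 >1
  x=-2.099: |R|=1.21405 >1
So |R|<1 on (-1.9048, 0).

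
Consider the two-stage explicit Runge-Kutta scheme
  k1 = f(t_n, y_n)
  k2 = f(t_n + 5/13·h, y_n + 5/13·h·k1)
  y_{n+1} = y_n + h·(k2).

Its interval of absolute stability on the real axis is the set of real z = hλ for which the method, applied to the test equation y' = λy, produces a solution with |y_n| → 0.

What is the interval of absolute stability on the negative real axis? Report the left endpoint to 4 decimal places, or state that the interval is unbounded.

(-2.6000, 0).

Set f=λy, z=hλ:
  k1=λy_n ⇒ h·k1=z·y_n;  k2=λ(1+5/13z)y_n ⇒ h·k2=z(1+5/13z)y_n
  y_{n+1}/y_n = 1 + z(1+5/13z) = 1 + z + 5/13z²
  so R(z) = 1 + z + 5/13z².

Boundary: |R(x)|=1, x<0.
x=-1.68: |R|=0.4055
R=1: x+5/13x²=0 ⇒ x=−13/5=-2.6000; min R=1−1/(4·5/13)=0.3500>−1
Confirm numerically:
  x=-2.529: |R|=0.93094 <1
  x=-1.996: |R|=0.53631 <1
  x=-1.506: |R|=0.36632 <1
  x=-3.171: |R|=1.69640 >1
  x=-3.066: |R|=1.54952 >1
So |R|<1 on (-2.6000, 0).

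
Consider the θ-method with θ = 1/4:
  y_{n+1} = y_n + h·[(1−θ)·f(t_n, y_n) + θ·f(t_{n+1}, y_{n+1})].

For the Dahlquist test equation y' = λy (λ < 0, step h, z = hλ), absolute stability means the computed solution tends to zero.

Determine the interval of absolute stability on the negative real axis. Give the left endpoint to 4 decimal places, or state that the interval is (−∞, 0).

Test eqn y'=λy, z=hλ:
  y_{n+1} = y_n + z·[3/4·y_n + 1/4·y_{n+1}] ⇒ (1 − 1/4z)y_{n+1} = (1 + 3/4z)y_n
  R(z) = (1 + 3/4z)/(1 − 1/4z).

Solve |R(x)|<1 on ℝ⁻.
x=-1.21: |R|=0.0710
R=−1: 1+3/4x = −1+1/4x ⇒ -1/2x=2 ⇒ x=2/(-1/2)=-4.0000
Confirm numerically:
  x=-3.886: |R|=0.97109 <1
  x=-3.615: |R|=0.89888 <1
  x=-1.623: |R|=0.15454 <1
  x=-4.569: |R|=1.13280 >1
  x=-4.321: |R|=1.07715 >1
So |R|<1 on (-4.0000, 0).

(-4.0000, 0).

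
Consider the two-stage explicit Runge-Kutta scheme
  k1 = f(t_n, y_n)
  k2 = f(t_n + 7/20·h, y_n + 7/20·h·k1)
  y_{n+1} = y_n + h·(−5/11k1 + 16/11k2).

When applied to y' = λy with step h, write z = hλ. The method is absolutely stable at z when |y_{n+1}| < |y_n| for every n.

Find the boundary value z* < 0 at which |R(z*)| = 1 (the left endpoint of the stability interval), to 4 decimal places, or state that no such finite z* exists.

On y'=λy, z=hλ:
  k1=λy_n ⇒ h·k1=z·y_n;  k2=λ(1+7/20z)y_n ⇒ h·k2=z(1+7/20z)y_n
  y_{n+1}/y_n = 1 − 5/11z + 16/11z(1+7/20z) = 1 + z + 28/55z²
  so R(z) = 1 + z + 28/55z².

Boundary: |R(x)|=1, x<0.
x=-0.82: |R|=0.5223
R=1: x+28/55x²=0 ⇒ x=−55/28=-1.9643; min R=1−1/(4·28/55)=0.5089>−1
Confirm numerically:
  x=-1.708: |R|=0.77715 <1
  x=-1.614: |R|=0.71218 <1
  x=-1.440: |R|=0.61565 <1
  x=-2.470: |R|=1.63591 >1
  x=-2.064: |R|=1.10478 >1
Stable set (-1.9643, 0).

left endpoint -1.9643.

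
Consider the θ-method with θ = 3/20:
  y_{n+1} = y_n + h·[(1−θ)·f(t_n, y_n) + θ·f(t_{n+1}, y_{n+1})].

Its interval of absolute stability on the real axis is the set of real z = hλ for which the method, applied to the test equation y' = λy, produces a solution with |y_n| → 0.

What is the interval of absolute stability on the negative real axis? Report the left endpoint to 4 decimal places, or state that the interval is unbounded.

z∈(-2.8571,0).

With y'=λy (z=hλ):
  y_{n+1} = y_n + z·[17/20·y_n + 3/20·y_{n+1}] ⇒ (1 − 3/20z)y_{n+1} = (1 + 17/20z)y_n
  so R(z) = (1 + 17/20z)/(1 − 3/20z).

Find x<0 with |R(x)|<1.
x=-0.53: |R|=0.5090
R=−1: 1+17/20x = −1+3/20x ⇒ -7/10x=2 ⇒ x=2/(-7/10)=-2.8571
Confirm numerically:
  x=-2.725: |R|=0.93434 <1
  x=-2.531: |R|=0.83452 <1
  x=-2.438: |R|=0.78517 <1
  x=-1.632: |R|=0.31105 <1
  x=-3.267: |R|=1.19254 >1
  x=-3.105: |R|=1.11837 >1
  x=-3.056: |R|=1.09545 >1
So |R|<1 on (-2.8571, 0).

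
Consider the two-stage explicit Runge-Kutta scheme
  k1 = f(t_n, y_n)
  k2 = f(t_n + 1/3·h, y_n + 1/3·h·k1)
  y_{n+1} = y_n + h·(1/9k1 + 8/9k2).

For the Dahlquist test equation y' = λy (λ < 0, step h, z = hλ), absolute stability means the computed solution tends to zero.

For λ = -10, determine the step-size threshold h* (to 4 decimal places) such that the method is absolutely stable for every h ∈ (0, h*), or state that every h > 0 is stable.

(-3.3750,0); λ=-10 ⇒ h* = (27/8)/10 = 0.3375.

Set f=λy, z=hλ:
  k1=λy_n ⇒ h·k1=z·y_n;  k2=λ(1+1/3z)y_n ⇒ h·k2=z(1+1/3z)y_n
  y_{n+1}/y_n = 1 + 1/9z + 8/9z(1+1/3z) = 1 + z + 8/27z²
  so R(z) = 1 + z + 8/27z².

Need |R(x)|<1, x<0.
x=-1.51: |R|=0.1656
R=1: x+8/27x²=0 ⇒ x=−27/8=-3.3750; min R=1−1/(4·8/27)=0.1562>−1
Confirm numerically:
  x=-2.834: |R|=0.54572 <1
  x=-2.788: |R|=0.51509 <1
  x=-1.681: |R|=0.15626 <1
  x=-3.948: |R|=1.67028 >1
  x=-3.686: |R|=1.33966 >1
Interval (-3.3750, 0).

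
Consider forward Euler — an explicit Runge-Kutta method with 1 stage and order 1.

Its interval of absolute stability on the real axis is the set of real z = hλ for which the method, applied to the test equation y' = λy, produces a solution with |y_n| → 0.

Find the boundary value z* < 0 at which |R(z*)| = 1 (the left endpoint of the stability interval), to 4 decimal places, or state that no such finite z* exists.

z* = -2.0000.

With y'=λy (z=hλ):
  order 1, 1-stage ⇒ R(z)=1+z
  (e.g. R(-0.78)=0.22000, |R|=0.22000)

Find x<0 with |R(x)|<1.
x=-0.78: |R|=0.2200
|R(-2.05)|=1.0500 |R(-1.77)|=0.7700 |R(-1.22)|=0.2200
Bisect:
  x_lo=-2.8640 |R|=1.8640  x_hi=-0.3117 |R|=0.6883
  mid=-1.58784 |R|=0.58784 →hi
  mid=-2.22591 |R|=1.22591 →lo
  mid=-1.90688 |R|=0.90688 →hi
  mid=-2.06639 |R|=1.06639 →lo
  mid=-1.98664 |R|=0.98664 →hi
  mid=-2.02652 |R|=1.02652 →lo
  mid=-2.00658 |R|=1.00658 →lo
  mid=-1.99661 |R|=0.99661 →hi
  mid=-2.00159 |R|=1.00159 →lo
  ...
  [-2.00003,-1.99988] ⇒ x*=-2.0000
Stable set (-2.0000, 0).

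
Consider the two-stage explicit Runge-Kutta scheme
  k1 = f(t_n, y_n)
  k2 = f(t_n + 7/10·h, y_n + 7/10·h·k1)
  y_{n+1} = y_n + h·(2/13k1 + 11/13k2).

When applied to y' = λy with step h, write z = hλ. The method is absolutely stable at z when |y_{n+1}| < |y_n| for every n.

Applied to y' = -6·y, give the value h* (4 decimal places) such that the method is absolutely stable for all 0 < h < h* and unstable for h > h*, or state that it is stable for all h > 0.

On y'=λy, z=hλ:
  k1=λy_n ⇒ h·k1=z·y_n;  k2=λ(1+7/10z)y_n ⇒ h·k2=z(1+7/10z)y_n
  y_{n+1}/y_n = 1 + 2/13z + 11/13z(1+7/10z) = 1 + z + 77/130z²
  so R(z) = 1 + z + 77/130z².

Need |R(x)|<1, x<0.
x=-1.39: |R|=0.7544
R=1: x+77/130x²=0 ⇒ x=−130/77=-1.6883; min R=1−1/(4·77/130)=0.5779>−1
Confirm numerically:
  x=-1.459: |R|=0.80183 <1
  x=-1.454: |R|=0.79821 <1
  x=-1.094: |R|=0.61490 <1
  x=-0.839: |R|=0.57794 <1
  x=-1.994: |R|=1.36104 >1
  x=-1.898: |R|=1.23573 >1
Interval (-1.6883, 0).

(-1.6883,0); λ=-6 ⇒ h* = (130/77)/6 = 0.2814.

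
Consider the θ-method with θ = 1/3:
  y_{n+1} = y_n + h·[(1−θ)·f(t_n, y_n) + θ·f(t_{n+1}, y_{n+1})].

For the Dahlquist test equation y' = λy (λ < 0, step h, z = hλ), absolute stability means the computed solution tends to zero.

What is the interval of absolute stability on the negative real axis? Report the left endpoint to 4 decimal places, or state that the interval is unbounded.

On y'=λy, z=hλ:
  y_{n+1} = y_n + z·[2/3·y_n + 1/3·y_{n+1}] ⇒ (1 − 1/3z)y_{n+1} = (1 + 2/3z)y_n
  so R(z) = (1 + 2/3z)/(1 − 1/3z).

Find x<0 with |R(x)|<1.
x=-1.34: |R|=0.0737
R=−1: 1+2/3x = −1+1/3x ⇒ -1/3x=2 ⇒ x=2/(-1/3)=-6.0000
Confirm numerically:
  x=-4.984: |R|=0.87275 <1
  x=-4.487: |R|=0.79792 <1
  x=-4.268: |R|=0.76170 <1
  x=-3.490: |R|=0.61325 <1
  x=-6.548: |R|=1.05739 >1
  x=-6.532: |R|=1.05581 >1
  x=-6.191: |R|=1.02078 >1
So |R|<1 on (-6.0000, 0).

(-6.0000, 0).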